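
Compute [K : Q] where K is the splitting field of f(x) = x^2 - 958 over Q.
[K : Q] = 2

f(x) = x^2 - 958 factors as (x - √958)(x + √958). The splitting field is K = Q(√958). Since 958 is squarefree and > 1, it is not a perfect square, so x^2 - 958 is irreducible over Q and [Q(√958) : Q] = 2. Hence [K : Q] = 2.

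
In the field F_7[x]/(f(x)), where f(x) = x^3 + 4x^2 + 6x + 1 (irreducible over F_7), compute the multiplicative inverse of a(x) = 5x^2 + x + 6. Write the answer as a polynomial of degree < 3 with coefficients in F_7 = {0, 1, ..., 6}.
a(x)^(-1) ≡ x^2 + x + 6 (mod f(x))

Since f is irreducible over F_7, F_7[x]/(f) is a field and a(x) ≠ 0 has an inverse. Apply the extended Euclidean algorithm to f(x) and a(x) in F_7[x]: f(x) = (3x + 3)·a(x) + (6x + 4);  a(x) = (2x)·(6x + 4) + (6). The last nonzero remainder is the constant 6 = gcd(f, a) in F_7. Back-substituting through the division chain expresses 6 = s(x)·a(x) + t(x)·f(x) with s(x) ≡ 6x^2 + 6x + 1 (mod f), so (6x^2 + 6x + 1)·a(x) ≡ 6 (mod f). Multiplying by 6^(-1) ≡ 6 in F_7 gives a(x)^(-1) ≡ 6·(6x^2 + 6x + 1) ≡ x^2 + x + 6 (mod f). Check: (5x^2 + x + 6)·(x^2 + x + 6) = 5x^4 + 6x^3 + 2x^2 + 5x + 1 ≡ 1 (mod x^3 + 4x^2 + 6x + 1).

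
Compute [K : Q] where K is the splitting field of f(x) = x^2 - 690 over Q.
[K : Q] = 2

f(x) = x^2 - 690 factors as (x - √690)(x + √690). The splitting field is K = Q(√690). Since 690 is squarefree and > 1, it is not a perfect square, so x^2 - 690 is irreducible over Q and [Q(√690) : Q] = 2. Hence [K : Q] = 2.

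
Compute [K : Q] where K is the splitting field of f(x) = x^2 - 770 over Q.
[K : Q] = 2

f(x) = x^2 - 770 factors as (x - √770)(x + √770). The splitting field is K = Q(√770). Since 770 is squarefree and > 1, it is not a perfect square, so x^2 - 770 is irreducible over Q and [Q(√770) : Q] = 2. Hence [K : Q] = 2.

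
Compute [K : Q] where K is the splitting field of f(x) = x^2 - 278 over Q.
[K : Q] = 2

f(x) = x^2 - 278 factors as (x - √278)(x + √278). The splitting field is K = Q(√278). Since 278 is squarefree and > 1, it is not a perfect square, so x^2 - 278 is irreducible over Q and [Q(√278) : Q] = 2. Hence [K : Q] = 2.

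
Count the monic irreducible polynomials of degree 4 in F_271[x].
There are 1348376760 monic irreducible polynomials of degree 4 over F_271

Each element of F_{271^4} that lies in no proper subfield is a root of exactly one monic irreducible of degree 4 over F_271, and each such polynomial has 4 distinct roots in F_{271^4}. By Möbius inversion the count is N_271(4) = (1/4) Σ_{d|4} μ(4/d) · 271^d = (1/4)(μ(4)·271^1 + μ(2)·271^2 + μ(1)·271^4) = 5393507040/4 = 1348376760.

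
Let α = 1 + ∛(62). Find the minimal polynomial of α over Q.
m_α(x) = x^3 - 3x^2 + 3x - 63

Set β = α - 1 = ∛(62), so β^3 = 62. Then (α - 1)^3 - 62 = 0, i.e. α is a root of g(x) = (x - 1)^3 - 62 = x^3 - 3x^2 + 3x - 63. Since g(x) = h(x - 1) where h(x) = x^3 - 62, and h is irreducible over Q (because 62 is not a perfect cube, so h has no rational root, and a monic cubic with no rational root is irreducible), g is also irreducible (irreducibility is preserved under the substitution x → x - 1). Hence m_α(x) = x^3 - 3x^2 + 3x - 63.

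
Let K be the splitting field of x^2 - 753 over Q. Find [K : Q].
[K : Q] = 2

f(x) = x^2 - 753 factors as (x - √753)(x + √753). The splitting field is K = Q(√753). Since 753 is squarefree and > 1, it is not a perfect square, so x^2 - 753 is irreducible over Q and [Q(√753) : Q] = 2. Hence [K : Q] = 2.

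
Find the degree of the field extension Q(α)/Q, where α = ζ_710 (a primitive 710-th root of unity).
[Q(α):Q] = 280

The minimal polynomial of ζ_710 over Q is the 710-th cyclotomic polynomial Φ_710(x), which is irreducible over Q and has degree φ(710) = 280. Hence [Q(α):Q] = φ(710) = 280.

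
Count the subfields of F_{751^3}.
F_{751^3} has 2 subfields

The subfields of F_{p^n} are exactly the fields F_{p^d} for d | n (each is the fixed field of the unique index-d subgroup of Gal(F_{p^n}/F_p) ≅ Z/nZ). The divisors of n = 3 are {1, 3}, giving 2 subfields: F_{751^1}, F_{751^3}.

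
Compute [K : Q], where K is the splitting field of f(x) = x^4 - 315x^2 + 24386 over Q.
[K : Q] = 4

Solving the quadratic in x^2: x^2 = (315 ± √(315^2 - 4·24386))/2 = (315 ± √1681)/2 = (315 ± 41)/2, giving x^2 = 178 or x^2 = 137. So f(x) = (x^2 - 178)(x^2 - 137) and the roots of f are ±√178, ±√137. Hence the splitting field is K = Q(√178, √137). Since 178 and 137 are distinct squarefree integers > 1, their product 24386 is not a perfect square, so √137 ∉ Q(√178). By the tower law [K:Q] = [Q(√178,√137):Q(√178)] · [Q(√178):Q] = 2 · 2 = 4.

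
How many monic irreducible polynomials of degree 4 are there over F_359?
There are 4152545820 monic irreducible polynomials of degree 4 over F_359

Each element of F_{359^4} that lies in no proper subfield is a root of exactly one monic irreducible of degree 4 over F_359, and each such polynomial has 4 distinct roots in F_{359^4}. By Möbius inversion the count is N_359(4) = (1/4) Σ_{d|4} μ(4/d) · 359^d = (1/4)(μ(4)·359^1 + μ(2)·359^2 + μ(1)·359^4) = 16610183280/4 = 4152545820.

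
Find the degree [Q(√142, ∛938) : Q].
[Q(√142, ∛938) : Q] = 6

Let L = Q(√142, ∛938). Since Q(√142) ⊂ L and [Q(√142):Q] = 2, the tower law gives 2 | [L:Q]. Likewise Q(∛938) ⊂ L with [Q(∛938):Q] = 3 (because 938 is not a perfect cube), so 3 | [L:Q]. As gcd(2,3) = 1, [L:Q] is divisible by 6. Conversely L is generated over Q by √142 and ∛938, so [L:Q] ≤ 2·3 = 6. Therefore [Q(√142, ∛938) : Q] = 6.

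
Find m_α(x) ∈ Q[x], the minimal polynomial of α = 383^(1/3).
m_α(x) = x^3 - 383

α satisfies α^3 = 383, so x^3 - 383 annihilates α. By the rational root test, a rational root p/q (in lowest terms) of x^3 - 383 would satisfy p^3 = 383 q^3, forcing q = 1 and p^3 = 383; but 383 is not a perfect cube, contradiction. A monic cubic over Q with no rational root is irreducible (any nontrivial factorization would include a linear factor). Hence x^3 - 383 is the minimal polynomial of α, and in particular [Q(α):Q] = 3.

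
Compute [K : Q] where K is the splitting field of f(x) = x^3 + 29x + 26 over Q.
[K : Q] = 6

By the rational root test, any rational root of the monic integer polynomial f(x) = x^3 + 29x + 26 must be an integer dividing the constant term 26, i.e. one of ±{1, 2, 13, 26}. Evaluating: f(1) = 56, f(-1) = -4, f(2) = 92, f(-2) = -40, f(13) = 2600, f(-13) = -2548, f(26) = 18356, f(-26) = -18304; none is 0, so f has no rational root and is therefore irreducible over Q (a cubic with no linear factor over a field is irreducible). For an irreducible cubic, the Galois group is A_3 or S_3 according as the discriminant disc(f) = -4a^3 - 27b^2 = -4·(29)^3 - 27·(26)^2 = -115808 is or is not a square in Q. Here disc(f) = -115808 is not a perfect square in Q, so the Galois group of f over Q is not contained in A_3 and must be all of S_3. The splitting field has degree |S_3| = 6 over Q, so [K : Q] = 6.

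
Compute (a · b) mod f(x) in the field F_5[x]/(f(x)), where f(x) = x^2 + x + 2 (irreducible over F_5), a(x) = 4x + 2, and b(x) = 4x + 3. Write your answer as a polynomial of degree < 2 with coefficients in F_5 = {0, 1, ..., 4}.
a · b ≡ 4x + 4 (mod f(x))

Multiply in F_5[x]: a(x)·b(x) = (4x + 2)·(4x + 3) = x^2 + 1. This has degree ≥ 2, so divide by f(x) over F_5: x^2 + 1 = (1)·(x^2 + x + 2) + (4x + 4). Hence a·b ≡ 4x + 4 (mod f). (F_5[x]/(f) is a field with 5^2 = 25 elements since f is irreducible of degree 2.)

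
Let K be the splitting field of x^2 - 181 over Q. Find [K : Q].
[K : Q] = 2

f(x) = x^2 - 181 factors as (x - √181)(x + √181). The splitting field is K = Q(√181). Since 181 is squarefree and > 1, it is not a perfect square, so x^2 - 181 is irreducible over Q and [Q(√181) : Q] = 2. Hence [K : Q] = 2.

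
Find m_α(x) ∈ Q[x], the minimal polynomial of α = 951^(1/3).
m_α(x) = x^3 - 951

α satisfies α^3 = 951, so x^3 - 951 annihilates α. By the rational root test, a rational root p/q (in lowest terms) of x^3 - 951 would satisfy p^3 = 951 q^3, forcing q = 1 and p^3 = 951; but 951 is not a perfect cube, contradiction. A monic cubic over Q with no rational root is irreducible (any nontrivial factorization would include a linear factor). Hence x^3 - 951 is the minimal polynomial of α, and in particular [Q(α):Q] = 3.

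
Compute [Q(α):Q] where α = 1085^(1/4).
[Q(α):Q] = 4

α is a root of x^4 - 1085. By Eisenstein's criterion at the prime p = 5 (which divides the constant term 1085 but p^2 = 25 does not, since 1085 is squarefree), x^4 - 1085 is irreducible over Q. Hence [Q(α):Q] = 4.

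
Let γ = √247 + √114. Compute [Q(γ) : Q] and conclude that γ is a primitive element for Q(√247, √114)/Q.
[Q(γ) : Q] = 4 (equivalently, Q(γ) = Q(√247, √114))

Obviously Q(γ) ⊆ Q(√247, √114), and [Q(√247, √114):Q] = 4 (since 247, 114 are distinct squarefree integers > 1 with 28158 not a perfect square). To show equality we compute the minimal polynomial of γ. From γ = √247 + √114: γ^2 = 247 + 2√(28158) + 114 = 361 + 2√(28158), so γ^2 - 361 = 2√(28158); squaring, (γ^2 - 361)^2 = 4·28158, i.e. γ^4 - 722γ^2 + 130321 - 112632 = 0, i.e. γ^4 - 722γ^2 + 17689 = 0. So γ is a root of x^4 - 722x^2 + 17689. This polynomial is irreducible over Q: it has no rational root (each ±√247 ± √114 is irrational), and any factorization into two quadratics over Q would force √(28158) ∈ Q (pairing opposite roots) or √247, √114 ∈ Q (other pairings), all impossible. Hence [Q(γ):Q] = 4 = [Q(√247, √114):Q], so Q(γ) = Q(√247, √114).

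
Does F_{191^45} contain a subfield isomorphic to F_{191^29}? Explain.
No: F_{191^29} is not a subfield of F_{191^45}

F_{p^m} embeds in F_{p^n} iff m | n. Here 29 ∤ 45 (since 45 = 1·29 + 16 with remainder 16 ≠ 0), so F_{191^29} is not a subfield of F_{191^45}. Equivalently: if it were, the tower law would give 29 = [F_{191^29}:F_191] dividing [F_{191^45}:F_191] = 45, contradiction.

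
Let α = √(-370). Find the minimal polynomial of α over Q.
m_α(x) = x^2 + 370

α satisfies α^2 + 370 = 0, so x^2 + 370 annihilates α. Since d = -370 is squarefree and ≠ 1, it is not a perfect square in Q, so x^2 + 370 has no rational root and is therefore irreducible over Q (a degree-2 polynomial over a field is irreducible iff it has no root). Hence m_α(x) = x^2 + 370.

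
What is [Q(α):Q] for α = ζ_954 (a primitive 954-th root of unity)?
[Q(α):Q] = 312

The minimal polynomial of ζ_954 over Q is the 954-th cyclotomic polynomial Φ_954(x), which is irreducible over Q and has degree φ(954) = 312. Hence [Q(α):Q] = φ(954) = 312.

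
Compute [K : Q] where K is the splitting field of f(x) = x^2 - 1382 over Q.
[K : Q] = 2

f(x) = x^2 - 1382 factors as (x - √1382)(x + √1382). The splitting field is K = Q(√1382). Since 1382 is squarefree and > 1, it is not a perfect square, so x^2 - 1382 is irreducible over Q and [Q(√1382) : Q] = 2. Hence [K : Q] = 2.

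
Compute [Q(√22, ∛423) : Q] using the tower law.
[Q(√22, ∛423) : Q] = 6

Let L = Q(√22, ∛423). Since Q(√22) ⊂ L and [Q(√22):Q] = 2, the tower law gives 2 | [L:Q]. Likewise Q(∛423) ⊂ L with [Q(∛423):Q] = 3 (because 423 is not a perfect cube), so 3 | [L:Q]. As gcd(2,3) = 1, [L:Q] is divisible by 6. Conversely L is generated over Q by √22 and ∛423, so [L:Q] ≤ 2·3 = 6. Therefore [Q(√22, ∛423) : Q] = 6.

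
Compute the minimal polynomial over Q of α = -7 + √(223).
m_α(x) = x^2 + 14x - 174

From α + 7 = √(223), squaring gives (α + 7)^2 = 223, i.e. α^2 + 14α + 49 = 223, so α^2 + 14α - 174 = 0. The discriminant of x^2 + 14x - 174 is (14)^2 - 4·(-174) = 196 + 696 = 892, and 4·(223) is not a perfect square in Q since 223 is squarefree and ≠ 1. Hence x^2 + 14x - 174 is irreducible over Q and is the minimal polynomial of α.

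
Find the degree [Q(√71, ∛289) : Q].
[Q(√71, ∛289) : Q] = 6

Let L = Q(√71, ∛289). Since Q(√71) ⊂ L and [Q(√71):Q] = 2, the tower law gives 2 | [L:Q]. Likewise Q(∛289) ⊂ L with [Q(∛289):Q] = 3 (because 289 is not a perfect cube), so 3 | [L:Q]. As gcd(2,3) = 1, [L:Q] is divisible by 6. Conversely L is generated over Q by √71 and ∛289, so [L:Q] ≤ 2·3 = 6. Therefore [Q(√71, ∛289) : Q] = 6.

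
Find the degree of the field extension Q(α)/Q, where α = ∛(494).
[Q(α):Q] = 3

The minimal polynomial of α is x^3 - 494, irreducible over Q since 494 is not a perfect cube (so x^3 - 494 has no rational root). Hence [Q(α):Q] = deg(m_α) = 3.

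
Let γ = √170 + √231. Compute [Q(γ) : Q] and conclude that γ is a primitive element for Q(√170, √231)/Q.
[Q(γ) : Q] = 4 (equivalently, Q(γ) = Q(√170, √231))

Obviously Q(γ) ⊆ Q(√170, √231), and [Q(√170, √231):Q] = 4 (since 170, 231 are distinct squarefree integers > 1 with 39270 not a perfect square). To show equality we compute the minimal polynomial of γ. From γ = √170 + √231: γ^2 = 170 + 2√(39270) + 231 = 401 + 2√(39270), so γ^2 - 401 = 2√(39270); squaring, (γ^2 - 401)^2 = 4·39270, i.e. γ^4 - 802γ^2 + 160801 - 157080 = 0, i.e. γ^4 - 802γ^2 + 3721 = 0. So γ is a root of x^4 - 802x^2 + 3721. This polynomial is irreducible over Q: it has no rational root (each ±√170 ± √231 is irrational), and any factorization into two quadratics over Q would force √(39270) ∈ Q (pairing opposite roots) or √170, √231 ∈ Q (other pairings), all impossible. Hence [Q(γ):Q] = 4 = [Q(√170, √231):Q], so Q(γ) = Q(√170, √231).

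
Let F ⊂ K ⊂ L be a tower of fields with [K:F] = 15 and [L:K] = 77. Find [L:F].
[L:F] = 1155

The tower law says that for any tower of field extensions F ⊂ K ⊂ L with finite degrees, [L:F] = [L:K] · [K:F]. Here this gives [L:F] = 77 · 15 = 1155.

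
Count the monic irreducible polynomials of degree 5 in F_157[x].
There are 19077798480 monic irreducible polynomials of degree 5 over F_157

Each element of F_{157^5} that lies in no proper subfield is a root of exactly one monic irreducible of degree 5 over F_157, and each such polynomial has 5 distinct roots in F_{157^5}. By Möbius inversion the count is N_157(5) = (1/5) Σ_{d|5} μ(5/d) · 157^d = (1/5)(μ(5)·157^1 + μ(1)·157^5) = 95388992400/5 = 19077798480.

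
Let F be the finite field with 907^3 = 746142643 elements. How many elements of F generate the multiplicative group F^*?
There are φ(746142642) = 211766400 primitive elements

F_q^* is cyclic of order q - 1 = 746142642. A cyclic group of order m has exactly φ(m) generators. Here m = 746142642 = 2 · 3^2 · 7 · 151 · 39217, so the number of primitive elements is φ(746142642) = 211766400.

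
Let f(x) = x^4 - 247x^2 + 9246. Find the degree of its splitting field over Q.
[K : Q] = 4

Solving the quadratic in x^2: x^2 = (247 ± √(247^2 - 4·9246))/2 = (247 ± √24025)/2 = (247 ± 155)/2, giving x^2 = 201 or x^2 = 46. So f(x) = (x^2 - 201)(x^2 - 46) and the roots of f are ±√201, ±√46. Hence the splitting field is K = Q(√201, √46). Since 201 and 46 are distinct squarefree integers > 1, their product 9246 is not a perfect square, so √46 ∉ Q(√201). By the tower law [K:Q] = [Q(√201,√46):Q(√201)] · [Q(√201):Q] = 2 · 2 = 4.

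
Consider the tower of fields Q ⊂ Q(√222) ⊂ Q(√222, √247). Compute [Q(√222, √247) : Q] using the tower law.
[Q(√222, √247) : Q] = 4

[Q(√222):Q] = 2 (min poly x^2 - 222, irreducible since 222 is squarefree > 1). For the top step, suppose √247 ∈ Q(√222), say √247 = c + d√222 with c, d ∈ Q. Squaring: 247 = c^2 + 222d^2 + 2cd√222. Since √222 ∉ Q this forces 2cd = 0. If d = 0 then √247 = c ∈ Q, contradicting 247 squarefree > 1. If c = 0 then 247 = 222d^2, so 222·247 = (222d)^2 is a perfect square in Q — but 222·247 = 54834 is not a perfect square (since 222 and 247 are distinct squarefree integers). Contradiction. Hence √247 ∉ Q(√222), so x^2 - 247 stays irreducible over Q(√222) and [Q(√222, √247) : Q(√222)] = 2. By the tower law, [Q(√222, √247) : Q] = 2 · 2 = 4.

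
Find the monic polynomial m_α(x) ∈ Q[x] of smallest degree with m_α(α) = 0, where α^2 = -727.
m_α(x) = x^2 + 727

α satisfies α^2 + 727 = 0, so x^2 + 727 annihilates α. Since d = -727 is squarefree and ≠ 1, it is not a perfect square in Q, so x^2 + 727 has no rational root and is therefore irreducible over Q (a degree-2 polynomial over a field is irreducible iff it has no root). Hence m_α(x) = x^2 + 727.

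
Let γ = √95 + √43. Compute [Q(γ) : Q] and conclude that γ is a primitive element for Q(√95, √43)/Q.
[Q(γ) : Q] = 4 (equivalently, Q(γ) = Q(√95, √43))

Obviously Q(γ) ⊆ Q(√95, √43), and [Q(√95, √43):Q] = 4 (since 95, 43 are distinct squarefree integers > 1 with 4085 not a perfect square). To show equality we compute the minimal polynomial of γ. From γ = √95 + √43: γ^2 = 95 + 2√(4085) + 43 = 138 + 2√(4085), so γ^2 - 138 = 2√(4085); squaring, (γ^2 - 138)^2 = 4·4085, i.e. γ^4 - 276γ^2 + 19044 - 16340 = 0, i.e. γ^4 - 276γ^2 + 2704 = 0. So γ is a root of x^4 - 276x^2 + 2704. This polynomial is irreducible over Q: it has no rational root (each ±√95 ± √43 is irrational), and any factorization into two quadratics over Q would force √(4085) ∈ Q (pairing opposite roots) or √95, √43 ∈ Q (other pairings), all impossible. Hence [Q(γ):Q] = 4 = [Q(√95, √43):Q], so Q(γ) = Q(√95, √43).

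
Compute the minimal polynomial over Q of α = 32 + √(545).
m_α(x) = x^2 - 64x + 479

From α - 32 = √(545), squaring gives (α - 32)^2 = 545, i.e. α^2 - 64α + 1024 = 545, so α^2 - 64α + 479 = 0. The discriminant of x^2 - 64x + 479 is (-64)^2 - 4·(479) = 4096 - 1916 = 2180, and 4·(545) is not a perfect square in Q since 545 is squarefree and ≠ 1. Hence x^2 - 64x + 479 is irreducible over Q and is the minimal polynomial of α.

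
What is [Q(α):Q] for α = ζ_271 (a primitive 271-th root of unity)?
[Q(α):Q] = 270

The minimal polynomial of ζ_271 over Q is the 271-th cyclotomic polynomial Φ_271(x), which is irreducible over Q and has degree φ(271) = 270. Hence [Q(α):Q] = φ(271) = 270.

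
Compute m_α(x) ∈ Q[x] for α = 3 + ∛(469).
m_α(x) = x^3 - 9x^2 + 27x - 496

Set β = α - 3 = ∛(469), so β^3 = 469. Then (α - 3)^3 - 469 = 0, i.e. α is a root of g(x) = (x - 3)^3 - 469 = x^3 - 9x^2 + 27x - 496. Since g(x) = h(x - 3) where h(x) = x^3 - 469, and h is irreducible over Q (because 469 is not a perfect cube, so h has no rational root, and a monic cubic with no rational root is irreducible), g is also irreducible (irreducibility is preserved under the substitution x → x - 3). Hence m_α(x) = x^3 - 9x^2 + 27x - 496.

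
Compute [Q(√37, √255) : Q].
[Q(√37, √255) : Q] = 4

[Q(√37):Q] = 2 (min poly x^2 - 37, irreducible since 37 is squarefree > 1). For the top step, suppose √255 ∈ Q(√37), say √255 = c + d√37 with c, d ∈ Q. Squaring: 255 = c^2 + 37d^2 + 2cd√37. Since √37 ∉ Q this forces 2cd = 0. If d = 0 then √255 = c ∈ Q, contradicting 255 squarefree > 1. If c = 0 then 255 = 37d^2, so 37·255 = (37d)^2 is a perfect square in Q — but 37·255 = 9435 is not a perfect square (since 37 and 255 are distinct squarefree integers). Contradiction. Hence √255 ∉ Q(√37), so x^2 - 255 stays irreducible over Q(√37) and [Q(√37, √255) : Q(√37)] = 2. By the tower law, [Q(√37, √255) : Q] = 2 · 2 = 4.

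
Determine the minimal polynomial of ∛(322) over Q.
m_α(x) = x^3 - 322

α satisfies α^3 = 322, so x^3 - 322 annihilates α. By the rational root test, a rational root p/q (in lowest terms) of x^3 - 322 would satisfy p^3 = 322 q^3, forcing q = 1 and p^3 = 322; but 322 is not a perfect cube, contradiction. A monic cubic over Q with no rational root is irreducible (any nontrivial factorization would include a linear factor). Hence x^3 - 322 is the minimal polynomial of α, and in particular [Q(α):Q] = 3.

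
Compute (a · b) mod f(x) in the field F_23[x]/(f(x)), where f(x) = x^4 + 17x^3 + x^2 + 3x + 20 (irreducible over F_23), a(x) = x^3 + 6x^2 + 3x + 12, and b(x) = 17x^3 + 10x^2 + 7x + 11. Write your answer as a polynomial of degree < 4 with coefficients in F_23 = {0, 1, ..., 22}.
a · b ≡ 6x^3 + 2x^2 + 8x + 9 (mod f(x))

Multiply in F_23[x]: a(x)·b(x) = (x^3 + 6x^2 + 3x + 12)·(17x^3 + 10x^2 + 7x + 11) = 17x^6 + 20x^5 + 3x^4 + 11x^3 + 2x + 17. This has degree ≥ 4, so divide by f(x) over F_23: 17x^6 + 20x^5 + 3x^4 + 11x^3 + 2x + 17 = (17x^2 + 7x + 5)·(x^4 + 17x^3 + x^2 + 3x + 20) + (6x^3 + 2x^2 + 8x + 9). Hence a·b ≡ 6x^3 + 2x^2 + 8x + 9 (mod f). (F_23[x]/(f) is a field with 23^4 = 279841 elements since f is irreducible of degree 4.)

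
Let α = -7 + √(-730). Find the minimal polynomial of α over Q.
m_α(x) = x^2 + 14x + 779

From α + 7 = √(-730), squaring gives (α + 7)^2 = -730, i.e. α^2 + 14α + 49 = -730, so α^2 + 14α + 779 = 0. The discriminant of x^2 + 14x + 779 is (14)^2 - 4·(779) = 196 - 3116 = -2920, and 4·(-730) is not a perfect square in Q since -730 is squarefree and ≠ 1. Hence x^2 + 14x + 779 is irreducible over Q and is the minimal polynomial of α.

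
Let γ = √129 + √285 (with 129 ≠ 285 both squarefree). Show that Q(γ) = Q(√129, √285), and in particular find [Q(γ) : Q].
[Q(γ) : Q] = 4 (equivalently, Q(γ) = Q(√129, √285))

Obviously Q(γ) ⊆ Q(√129, √285), and [Q(√129, √285):Q] = 4 (since 129, 285 are distinct squarefree integers > 1 with 36765 not a perfect square). To show equality we compute the minimal polynomial of γ. From γ = √129 + √285: γ^2 = 129 + 2√(36765) + 285 = 414 + 2√(36765), so γ^2 - 414 = 2√(36765); squaring, (γ^2 - 414)^2 = 4·36765, i.e. γ^4 - 828γ^2 + 171396 - 147060 = 0, i.e. γ^4 - 828γ^2 + 24336 = 0. So γ is a root of x^4 - 828x^2 + 24336. This polynomial is irreducible over Q: it has no rational root (each ±√129 ± √285 is irrational), and any factorization into two quadratics over Q would force √(36765) ∈ Q (pairing opposite roots) or √129, √285 ∈ Q (other pairings), all impossible. Hence [Q(γ):Q] = 4 = [Q(√129, √285):Q], so Q(γ) = Q(√129, √285).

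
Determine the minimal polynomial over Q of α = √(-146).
m_α(x) = x^2 + 146

α satisfies α^2 + 146 = 0, so x^2 + 146 annihilates α. Since d = -146 is squarefree and ≠ 1, it is not a perfect square in Q, so x^2 + 146 has no rational root and is therefore irreducible over Q (a degree-2 polynomial over a field is irreducible iff it has no root). Hence m_α(x) = x^2 + 146.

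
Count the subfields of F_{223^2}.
F_{223^2} has 2 subfields

The subfields of F_{p^n} are exactly the fields F_{p^d} for d | n (each is the fixed field of the unique index-d subgroup of Gal(F_{p^n}/F_p) ≅ Z/nZ). The divisors of n = 2 are {1, 2}, giving 2 subfields: F_{223^1}, F_{223^2}.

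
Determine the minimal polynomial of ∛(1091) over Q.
m_α(x) = x^3 - 1091

α satisfies α^3 = 1091, so x^3 - 1091 annihilates α. By the rational root test, a rational root p/q (in lowest terms) of x^3 - 1091 would satisfy p^3 = 1091 q^3, forcing q = 1 and p^3 = 1091; but 1091 is not a perfect cube, contradiction. A monic cubic over Q with no rational root is irreducible (any nontrivial factorization would include a linear factor). Hence x^3 - 1091 is the minimal polynomial of α, and in particular [Q(α):Q] = 3.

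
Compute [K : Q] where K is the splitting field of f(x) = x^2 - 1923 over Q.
[K : Q] = 2

f(x) = x^2 - 1923 factors as (x - √1923)(x + √1923). The splitting field is K = Q(√1923). Since 1923 is squarefree and > 1, it is not a perfect square, so x^2 - 1923 is irreducible over Q and [Q(√1923) : Q] = 2. Hence [K : Q] = 2.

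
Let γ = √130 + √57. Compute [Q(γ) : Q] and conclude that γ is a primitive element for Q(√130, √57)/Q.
[Q(γ) : Q] = 4 (equivalently, Q(γ) = Q(√130, √57))

Obviously Q(γ) ⊆ Q(√130, √57), and [Q(√130, √57):Q] = 4 (since 130, 57 are distinct squarefree integers > 1 with 7410 not a perfect square). To show equality we compute the minimal polynomial of γ. From γ = √130 + √57: γ^2 = 130 + 2√(7410) + 57 = 187 + 2√(7410), so γ^2 - 187 = 2√(7410); squaring, (γ^2 - 187)^2 = 4·7410, i.e. γ^4 - 374γ^2 + 34969 - 29640 = 0, i.e. γ^4 - 374γ^2 + 5329 = 0. So γ is a root of x^4 - 374x^2 + 5329. This polynomial is irreducible over Q: it has no rational root (each ±√130 ± √57 is irrational), and any factorization into two quadratics over Q would force √(7410) ∈ Q (pairing opposite roots) or √130, √57 ∈ Q (other pairings), all impossible. Hence [Q(γ):Q] = 4 = [Q(√130, √57):Q], so Q(γ) = Q(√130, √57).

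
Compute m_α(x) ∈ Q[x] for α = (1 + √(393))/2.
m_α(x) = x^2 - x - 98

From 2α - 1 = √(393), squaring gives (2α - 1)^2 = 393, i.e. 4α^2 - 4α + 1 = 393, so α^2 - α + (1 - 393)/4 = 0. Since 393 ≡ 1 (mod 4), (1 - 393)/4 = -98 ∈ Z. The polynomial x^2 - x - 98 has discriminant 1 - 4·(-98) = 393, which is not a perfect square in Q (d = 393 is squarefree and ≠ 1), so x^2 - x - 98 is irreducible over Q. It is the minimal polynomial of α.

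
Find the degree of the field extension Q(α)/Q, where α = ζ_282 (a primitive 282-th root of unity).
[Q(α):Q] = 92

The minimal polynomial of ζ_282 over Q is the 282-th cyclotomic polynomial Φ_282(x), which is irreducible over Q and has degree φ(282) = 92. Hence [Q(α):Q] = φ(282) = 92.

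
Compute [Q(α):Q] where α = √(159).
[Q(α):Q] = 2

[Q(α):Q] equals the degree of the minimal polynomial of α. Here α^2 = 159 and x^2 - 159 is irreducible (d = 159 is squarefree, ≠ 1, hence not a square), so deg(m_α) = 2. Thus [Q(α):Q] = 2.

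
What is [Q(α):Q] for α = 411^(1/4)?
[Q(α):Q] = 4

α is a root of x^4 - 411. By Eisenstein's criterion at the prime p = 3 (which divides the constant term 411 but p^2 = 9 does not, since 411 is squarefree), x^4 - 411 is irreducible over Q. Hence [Q(α):Q] = 4.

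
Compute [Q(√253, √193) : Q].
[Q(√253, √193) : Q] = 4

[Q(√253):Q] = 2 (min poly x^2 - 253, irreducible since 253 is squarefree > 1). For the top step, suppose √193 ∈ Q(√253), say √193 = c + d√253 with c, d ∈ Q. Squaring: 193 = c^2 + 253d^2 + 2cd√253. Since √253 ∉ Q this forces 2cd = 0. If d = 0 then √193 = c ∈ Q, contradicting 193 squarefree > 1. If c = 0 then 193 = 253d^2, so 253·193 = (253d)^2 is a perfect square in Q — but 253·193 = 48829 is not a perfect square (since 253 and 193 are distinct squarefree integers). Contradiction. Hence √193 ∉ Q(√253), so x^2 - 193 stays irreducible over Q(√253) and [Q(√253, √193) : Q(√253)] = 2. By the tower law, [Q(√253, √193) : Q] = 2 · 2 = 4.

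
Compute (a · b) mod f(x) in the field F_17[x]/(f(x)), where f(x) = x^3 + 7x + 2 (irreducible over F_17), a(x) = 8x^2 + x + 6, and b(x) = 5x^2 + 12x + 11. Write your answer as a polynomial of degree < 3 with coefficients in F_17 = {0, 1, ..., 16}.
a · b ≡ 3x^2 + 10x (mod f(x))

Multiply in F_17[x]: a(x)·b(x) = (8x^2 + x + 6)·(5x^2 + 12x + 11) = 6x^4 + 16x^3 + 11x^2 + 15x + 15. This has degree ≥ 3, so divide by f(x) over F_17: 6x^4 + 16x^3 + 11x^2 + 15x + 15 = (6x + 16)·(x^3 + 7x + 2) + (3x^2 + 10x). Hence a·b ≡ 3x^2 + 10x (mod f). (F_17[x]/(f) is a field with 17^3 = 4913 elements since f is irreducible of degree 3.)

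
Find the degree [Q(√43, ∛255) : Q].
[Q(√43, ∛255) : Q] = 6

Let L = Q(√43, ∛255). Since Q(√43) ⊂ L and [Q(√43):Q] = 2, the tower law gives 2 | [L:Q]. Likewise Q(∛255) ⊂ L with [Q(∛255):Q] = 3 (because 255 is not a perfect cube), so 3 | [L:Q]. As gcd(2,3) = 1, [L:Q] is divisible by 6. Conversely L is generated over Q by √43 and ∛255, so [L:Q] ≤ 2·3 = 6. Therefore [Q(√43, ∛255) : Q] = 6.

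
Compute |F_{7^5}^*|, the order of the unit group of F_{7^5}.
|F_{7^5}^*| = 16806

F_{7^5} has 7^5 = 16807 elements; its multiplicative group consists of all nonzero elements, so |F_{7^5}^*| = 16807 - 1 = 16806. (It is cyclic since any finite subgroup of the multiplicative group of a field is cyclic.)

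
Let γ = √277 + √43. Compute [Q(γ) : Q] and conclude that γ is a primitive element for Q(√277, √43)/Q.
[Q(γ) : Q] = 4 (equivalently, Q(γ) = Q(√277, √43))

Obviously Q(γ) ⊆ Q(√277, √43), and [Q(√277, √43):Q] = 4 (since 277, 43 are distinct squarefree integers > 1 with 11911 not a perfect square). To show equality we compute the minimal polynomial of γ. From γ = √277 + √43: γ^2 = 277 + 2√(11911) + 43 = 320 + 2√(11911), so γ^2 - 320 = 2√(11911); squaring, (γ^2 - 320)^2 = 4·11911, i.e. γ^4 - 640γ^2 + 102400 - 47644 = 0, i.e. γ^4 - 640γ^2 + 54756 = 0. So γ is a root of x^4 - 640x^2 + 54756. This polynomial is irreducible over Q: it has no rational root (each ±√277 ± √43 is irrational), and any factorization into two quadratics over Q would force √(11911) ∈ Q (pairing opposite roots) or √277, √43 ∈ Q (other pairings), all impossible. Hence [Q(γ):Q] = 4 = [Q(√277, √43):Q], so Q(γ) = Q(√277, √43).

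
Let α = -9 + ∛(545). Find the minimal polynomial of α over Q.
m_α(x) = x^3 + 27x^2 + 243x + 184

Set β = α + 9 = ∛(545), so β^3 = 545. Then (α + 9)^3 - 545 = 0, i.e. α is a root of g(x) = (x + 9)^3 - 545 = x^3 + 27x^2 + 243x + 184. Since g(x) = h(x + 9) where h(x) = x^3 - 545, and h is irreducible over Q (because 545 is not a perfect cube, so h has no rational root, and a monic cubic with no rational root is irreducible), g is also irreducible (irreducibility is preserved under the substitution x → x + 9). Hence m_α(x) = x^3 + 27x^2 + 243x + 184.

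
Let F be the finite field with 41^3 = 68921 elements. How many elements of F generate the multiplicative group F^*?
There are φ(68920) = 27552 primitive elements

F_q^* is cyclic of order q - 1 = 68920. A cyclic group of order m has exactly φ(m) generators. Here m = 68920 = 2^3 · 5 · 1723, so the number of primitive elements is φ(68920) = 27552.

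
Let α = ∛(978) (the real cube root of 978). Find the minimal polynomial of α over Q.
m_α(x) = x^3 - 978

α satisfies α^3 = 978, so x^3 - 978 annihilates α. By the rational root test, a rational root p/q (in lowest terms) of x^3 - 978 would satisfy p^3 = 978 q^3, forcing q = 1 and p^3 = 978; but 978 is not a perfect cube, contradiction. A monic cubic over Q with no rational root is irreducible (any nontrivial factorization would include a linear factor). Hence x^3 - 978 is the minimal polynomial of α, and in particular [Q(α):Q] = 3.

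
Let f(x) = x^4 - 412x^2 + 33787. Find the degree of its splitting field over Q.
[K : Q] = 4

Solving the quadratic in x^2: x^2 = (412 ± √(412^2 - 4·33787))/2 = (412 ± √34596)/2 = (412 ± 186)/2, giving x^2 = 299 or x^2 = 113. So f(x) = (x^2 - 299)(x^2 - 113) and the roots of f are ±√299, ±√113. Hence the splitting field is K = Q(√299, √113). Since 299 and 113 are distinct squarefree integers > 1, their product 33787 is not a perfect square, so √113 ∉ Q(√299). By the tower law [K:Q] = [Q(√299,√113):Q(√299)] · [Q(√299):Q] = 2 · 2 = 4.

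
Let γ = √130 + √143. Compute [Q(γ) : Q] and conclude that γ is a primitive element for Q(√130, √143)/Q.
[Q(γ) : Q] = 4 (equivalently, Q(γ) = Q(√130, √143))

Obviously Q(γ) ⊆ Q(√130, √143), and [Q(√130, √143):Q] = 4 (since 130, 143 are distinct squarefree integers > 1 with 18590 not a perfect square). To show equality we compute the minimal polynomial of γ. From γ = √130 + √143: γ^2 = 130 + 2√(18590) + 143 = 273 + 2√(18590), so γ^2 - 273 = 2√(18590); squaring, (γ^2 - 273)^2 = 4·18590, i.e. γ^4 - 546γ^2 + 74529 - 74360 = 0, i.e. γ^4 - 546γ^2 + 169 = 0. So γ is a root of x^4 - 546x^2 + 169. This polynomial is irreducible over Q: it has no rational root (each ±√130 ± √143 is irrational), and any factorization into two quadratics over Q would force √(18590) ∈ Q (pairing opposite roots) or √130, √143 ∈ Q (other pairings), all impossible. Hence [Q(γ):Q] = 4 = [Q(√130, √143):Q], so Q(γ) = Q(√130, √143).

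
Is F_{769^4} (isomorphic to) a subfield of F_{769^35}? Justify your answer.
No: F_{769^4} is not a subfield of F_{769^35}

F_{p^m} embeds in F_{p^n} iff m | n. Here 4 ∤ 35 (since 35 = 8·4 + 3 with remainder 3 ≠ 0), so F_{769^4} is not a subfield of F_{769^35}. Equivalently: if it were, the tower law would give 4 = [F_{769^4}:F_769] dividing [F_{769^35}:F_769] = 35, contradiction.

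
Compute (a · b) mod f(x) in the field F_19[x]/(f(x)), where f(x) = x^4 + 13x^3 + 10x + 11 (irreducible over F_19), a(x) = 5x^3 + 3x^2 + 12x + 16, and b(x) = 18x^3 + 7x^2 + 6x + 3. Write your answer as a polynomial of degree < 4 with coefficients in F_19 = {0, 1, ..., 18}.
a · b ≡ x^3 + 18x (mod f(x))

Multiply in F_19[x]: a(x)·b(x) = (5x^3 + 3x^2 + 12x + 16)·(18x^3 + 7x^2 + 6x + 3) = 14x^6 + 13x^5 + x^4 + 6x^3 + 3x^2 + 18x + 10. This has degree ≥ 4, so divide by f(x) over F_19: 14x^6 + 13x^5 + x^4 + 6x^3 + 3x^2 + 18x + 10 = (14x^2 + 2x + 13)·(x^4 + 13x^3 + 10x + 11) + (x^3 + 18x). Hence a·b ≡ x^3 + 18x (mod f). (F_19[x]/(f) is a field with 19^4 = 130321 elements since f is irreducible of degree 4.)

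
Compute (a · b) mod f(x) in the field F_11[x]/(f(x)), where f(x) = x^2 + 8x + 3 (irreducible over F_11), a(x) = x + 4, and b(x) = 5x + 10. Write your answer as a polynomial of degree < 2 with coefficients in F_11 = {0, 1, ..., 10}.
a · b ≡ x + 3 (mod f(x))

Multiply in F_11[x]: a(x)·b(x) = (x + 4)·(5x + 10) = 5x^2 + 8x + 7. This has degree ≥ 2, so divide by f(x) over F_11: 5x^2 + 8x + 7 = (5)·(x^2 + 8x + 3) + (x + 3). Hence a·b ≡ x + 3 (mod f). (F_11[x]/(f) is a field with 11^2 = 121 elements since f is irreducible of degree 2.)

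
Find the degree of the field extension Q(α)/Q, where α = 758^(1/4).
[Q(α):Q] = 4

α is a root of x^4 - 758. By Eisenstein's criterion at the prime p = 2 (which divides the constant term 758 but p^2 = 4 does not, since 758 is squarefree), x^4 - 758 is irreducible over Q. Hence [Q(α):Q] = 4.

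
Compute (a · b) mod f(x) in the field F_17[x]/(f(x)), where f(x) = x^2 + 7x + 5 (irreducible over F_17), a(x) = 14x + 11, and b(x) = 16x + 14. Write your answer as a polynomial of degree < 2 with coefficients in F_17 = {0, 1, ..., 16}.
a · b ≡ 11x + 3 (mod f(x))

Multiply in F_17[x]: a(x)·b(x) = (14x + 11)·(16x + 14) = 3x^2 + 15x + 1. This has degree ≥ 2, so divide by f(x) over F_17: 3x^2 + 15x + 1 = (3)·(x^2 + 7x + 5) + (11x + 3). Hence a·b ≡ 11x + 3 (mod f). (F_17[x]/(f) is a field with 17^2 = 289 elements since f is irreducible of degree 2.)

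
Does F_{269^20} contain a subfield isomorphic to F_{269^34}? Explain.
No: F_{269^34} is not a subfield of F_{269^20}

F_{p^m} embeds in F_{p^n} iff m | n. Here 34 ∤ 20 (since 20 = 0·34 + 20 with remainder 20 ≠ 0), so F_{269^34} is not a subfield of F_{269^20}. Equivalently: if it were, the tower law would give 34 = [F_{269^34}:F_269] dividing [F_{269^20}:F_269] = 20, contradiction.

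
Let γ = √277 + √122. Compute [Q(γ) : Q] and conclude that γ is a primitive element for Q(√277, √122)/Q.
[Q(γ) : Q] = 4 (equivalently, Q(γ) = Q(√277, √122))

Obviously Q(γ) ⊆ Q(√277, √122), and [Q(√277, √122):Q] = 4 (since 277, 122 are distinct squarefree integers > 1 with 33794 not a perfect square). To show equality we compute the minimal polynomial of γ. From γ = √277 + √122: γ^2 = 277 + 2√(33794) + 122 = 399 + 2√(33794), so γ^2 - 399 = 2√(33794); squaring, (γ^2 - 399)^2 = 4·33794, i.e. γ^4 - 798γ^2 + 159201 - 135176 = 0, i.e. γ^4 - 798γ^2 + 24025 = 0. So γ is a root of x^4 - 798x^2 + 24025. This polynomial is irreducible over Q: it has no rational root (each ±√277 ± √122 is irrational), and any factorization into two quadratics over Q would force √(33794) ∈ Q (pairing opposite roots) or √277, √122 ∈ Q (other pairings), all impossible. Hence [Q(γ):Q] = 4 = [Q(√277, √122):Q], so Q(γ) = Q(√277, √122).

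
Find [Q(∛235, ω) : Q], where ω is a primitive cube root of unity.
[Q(∛235, ω) : Q] = 6

[Q(∛235):Q] = 3 (min poly x^3 - 235, irreducible since 235 is not a perfect cube). [Q(ω):Q] = 2 (min poly x^2 + x + 1). Since Q(∛235) ⊂ R and ω ∉ R, we have ω ∉ Q(∛235), so x^2 + x + 1 remains irreducible over Q(∛235) and [Q(∛235, ω) : Q(∛235)] = 2. By the tower law, [Q(∛235, ω) : Q] = 3 · 2 = 6. (In fact Q(∛235, ω) is the splitting field of x^3 - 235 over Q.)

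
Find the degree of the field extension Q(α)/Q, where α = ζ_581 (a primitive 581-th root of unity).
[Q(α):Q] = 492

The minimal polynomial of ζ_581 over Q is the 581-th cyclotomic polynomial Φ_581(x), which is irreducible over Q and has degree φ(581) = 492. Hence [Q(α):Q] = φ(581) = 492.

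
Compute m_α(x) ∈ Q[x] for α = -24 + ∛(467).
m_α(x) = x^3 + 72x^2 + 1728x + 13357

Set β = α + 24 = ∛(467), so β^3 = 467. Then (α + 24)^3 - 467 = 0, i.e. α is a root of g(x) = (x + 24)^3 - 467 = x^3 + 72x^2 + 1728x + 13357. Since g(x) = h(x + 24) where h(x) = x^3 - 467, and h is irreducible over Q (because 467 is not a perfect cube, so h has no rational root, and a monic cubic with no rational root is irreducible), g is also irreducible (irreducibility is preserved under the substitution x → x + 24). Hence m_α(x) = x^3 + 72x^2 + 1728x + 13357.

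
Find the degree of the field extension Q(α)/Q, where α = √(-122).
[Q(α):Q] = 2

[Q(α):Q] equals the degree of the minimal polynomial of α. Here α^2 = -122 and x^2 + 122 is irreducible (d = -122 is squarefree, ≠ 1, hence not a square), so deg(m_α) = 2. Thus [Q(α):Q] = 2.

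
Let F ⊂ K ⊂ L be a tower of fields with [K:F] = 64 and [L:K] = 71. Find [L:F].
[L:F] = 4544

The tower law says that for any tower of field extensions F ⊂ K ⊂ L with finite degrees, [L:F] = [L:K] · [K:F]. Here this gives [L:F] = 71 · 64 = 4544.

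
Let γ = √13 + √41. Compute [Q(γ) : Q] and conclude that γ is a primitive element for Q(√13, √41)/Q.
[Q(γ) : Q] = 4 (equivalently, Q(γ) = Q(√13, √41))

Obviously Q(γ) ⊆ Q(√13, √41), and [Q(√13, √41):Q] = 4 (since 13, 41 are distinct squarefree integers > 1 with 533 not a perfect square). To show equality we compute the minimal polynomial of γ. From γ = √13 + √41: γ^2 = 13 + 2√(533) + 41 = 54 + 2√(533), so γ^2 - 54 = 2√(533); squaring, (γ^2 - 54)^2 = 4·533, i.e. γ^4 - 108γ^2 + 2916 - 2132 = 0, i.e. γ^4 - 108γ^2 + 784 = 0. So γ is a root of x^4 - 108x^2 + 784. This polynomial is irreducible over Q: it has no rational root (each ±√13 ± √41 is irrational), and any factorization into two quadratics over Q would force √(533) ∈ Q (pairing opposite roots) or √13, √41 ∈ Q (other pairings), all impossible. Hence [Q(γ):Q] = 4 = [Q(√13, √41):Q], so Q(γ) = Q(√13, √41).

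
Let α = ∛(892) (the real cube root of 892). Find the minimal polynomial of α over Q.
m_α(x) = x^3 - 892

α satisfies α^3 = 892, so x^3 - 892 annihilates α. By the rational root test, a rational root p/q (in lowest terms) of x^3 - 892 would satisfy p^3 = 892 q^3, forcing q = 1 and p^3 = 892; but 892 is not a perfect cube, contradiction. A monic cubic over Q with no rational root is irreducible (any nontrivial factorization would include a linear factor). Hence x^3 - 892 is the minimal polynomial of α, and in particular [Q(α):Q] = 3.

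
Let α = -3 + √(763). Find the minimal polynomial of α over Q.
m_α(x) = x^2 + 6x - 754

From α + 3 = √(763), squaring gives (α + 3)^2 = 763, i.e. α^2 + 6α + 9 = 763, so α^2 + 6α - 754 = 0. The discriminant of x^2 + 6x - 754 is (6)^2 - 4·(-754) = 36 + 3016 = 3052, and 4·(763) is not a perfect square in Q since 763 is squarefree and ≠ 1. Hence x^2 + 6x - 754 is irreducible over Q and is the minimal polynomial of α.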